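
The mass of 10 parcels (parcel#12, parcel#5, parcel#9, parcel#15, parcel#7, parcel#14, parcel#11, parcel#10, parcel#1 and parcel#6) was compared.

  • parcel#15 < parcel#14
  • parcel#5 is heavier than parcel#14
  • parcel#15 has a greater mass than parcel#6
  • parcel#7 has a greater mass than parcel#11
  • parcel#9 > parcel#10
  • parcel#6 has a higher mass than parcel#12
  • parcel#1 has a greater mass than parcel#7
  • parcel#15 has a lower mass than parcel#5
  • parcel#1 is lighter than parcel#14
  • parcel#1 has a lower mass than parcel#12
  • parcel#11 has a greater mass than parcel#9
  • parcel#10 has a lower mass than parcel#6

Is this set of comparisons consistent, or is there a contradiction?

consistent

Every relation is compatible with parcel#10 < parcel#9 < parcel#11 < parcel#7 < parcel#1 < parcel#12 < parcel#6 < parcel#15 < parcel#14 < parcel#5; the set is consistent.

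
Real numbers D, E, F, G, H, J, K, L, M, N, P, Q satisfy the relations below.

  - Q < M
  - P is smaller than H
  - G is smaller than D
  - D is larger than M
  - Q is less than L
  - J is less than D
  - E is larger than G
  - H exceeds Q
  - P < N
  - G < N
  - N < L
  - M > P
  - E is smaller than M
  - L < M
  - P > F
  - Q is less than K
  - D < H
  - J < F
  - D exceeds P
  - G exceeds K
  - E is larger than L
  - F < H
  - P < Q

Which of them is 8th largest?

The consecutive relations fix a unique order: J < F < P < Q < K < G < N < L < E < M < D < H.
The 8th largest is K.

K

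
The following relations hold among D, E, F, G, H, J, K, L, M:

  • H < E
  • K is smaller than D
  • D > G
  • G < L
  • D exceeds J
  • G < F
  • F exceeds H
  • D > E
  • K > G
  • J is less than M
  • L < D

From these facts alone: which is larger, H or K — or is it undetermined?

undetermined

Following every chain through H: above H we get F, E, D.
K is not reached, and no chain runs the other way from K to H.
So the given relations leave the order of H and K undetermined.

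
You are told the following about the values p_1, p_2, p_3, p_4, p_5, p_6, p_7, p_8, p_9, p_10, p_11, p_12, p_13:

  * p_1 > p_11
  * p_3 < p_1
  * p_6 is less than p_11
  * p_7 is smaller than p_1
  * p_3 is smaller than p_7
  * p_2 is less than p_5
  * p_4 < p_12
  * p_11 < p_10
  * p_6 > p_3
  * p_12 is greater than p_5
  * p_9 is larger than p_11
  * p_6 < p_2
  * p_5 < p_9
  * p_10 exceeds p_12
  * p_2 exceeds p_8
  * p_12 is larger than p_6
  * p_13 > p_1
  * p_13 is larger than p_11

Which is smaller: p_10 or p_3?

p_3 < p_6 and p_6 < p_2 give p_3 < p_2.
Then p_2 < p_5 extends the chain to p_5.
With p_5 < p_12: p_3 < p_6 < p_2 < p_5 < p_12.
With p_12 < p_10: p_3 < p_6 < p_2 < p_5 < p_12 < p_10.
So p_3 < p_10; p_3 is the smaller of the two.

p_3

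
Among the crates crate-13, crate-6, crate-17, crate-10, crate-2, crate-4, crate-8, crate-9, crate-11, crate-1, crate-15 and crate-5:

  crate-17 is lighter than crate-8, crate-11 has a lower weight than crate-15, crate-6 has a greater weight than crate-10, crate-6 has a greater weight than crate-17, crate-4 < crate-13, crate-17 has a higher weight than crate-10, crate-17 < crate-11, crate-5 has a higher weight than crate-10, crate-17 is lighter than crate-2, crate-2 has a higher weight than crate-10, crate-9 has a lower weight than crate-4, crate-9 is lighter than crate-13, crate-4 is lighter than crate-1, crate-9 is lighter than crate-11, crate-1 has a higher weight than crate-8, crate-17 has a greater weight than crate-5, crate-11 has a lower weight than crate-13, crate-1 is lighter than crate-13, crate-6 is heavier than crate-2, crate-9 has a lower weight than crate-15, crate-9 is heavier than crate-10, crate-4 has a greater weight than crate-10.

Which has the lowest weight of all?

crate-10

Chaining upward from crate-10: directly above it, crate-5, crate-17, crate-9, crate-4, crate-2, crate-6; then crate-8, crate-11, crate-1, crate-15, crate-13.
That covers every other element, and nothing is given below crate-10, so crate-10 is the lowest weight.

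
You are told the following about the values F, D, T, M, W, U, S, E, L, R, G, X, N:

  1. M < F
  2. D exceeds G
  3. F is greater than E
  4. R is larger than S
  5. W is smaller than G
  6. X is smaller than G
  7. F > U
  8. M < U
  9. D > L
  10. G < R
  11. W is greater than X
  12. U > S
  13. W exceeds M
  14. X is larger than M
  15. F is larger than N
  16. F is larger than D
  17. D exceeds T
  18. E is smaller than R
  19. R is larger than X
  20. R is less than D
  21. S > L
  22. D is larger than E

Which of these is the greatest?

N is not greatest since N < F; M is not greatest since M < F; X is not greatest since X < W; L is not greatest since L < S; W is not greatest since W < G; S is not greatest since S < R; T is not greatest since T < D; E is not greatest since E < R; U is not greatest since U < F; G is not greatest since G < D; R is not greatest since R < D; D is not greatest since D < F.
Only F has nothing above it, so F is the greatest.

F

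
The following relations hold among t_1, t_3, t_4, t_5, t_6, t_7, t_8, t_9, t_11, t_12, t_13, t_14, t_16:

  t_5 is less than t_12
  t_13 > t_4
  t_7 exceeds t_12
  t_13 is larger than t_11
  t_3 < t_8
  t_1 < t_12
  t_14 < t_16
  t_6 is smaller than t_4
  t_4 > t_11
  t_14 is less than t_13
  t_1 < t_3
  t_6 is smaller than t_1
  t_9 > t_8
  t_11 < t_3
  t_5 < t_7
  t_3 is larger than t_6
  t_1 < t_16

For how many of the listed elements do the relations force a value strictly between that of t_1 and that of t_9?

Chaining upward from t_1 reaches: t_3, t_12, t_7, t_8, t_16.
Chaining downward from t_9 reaches: t_11, t_6, t_3, t_8.
Strictly between t_1 and t_9 are those in both lists: t_3, t_8 — 2 elements.

2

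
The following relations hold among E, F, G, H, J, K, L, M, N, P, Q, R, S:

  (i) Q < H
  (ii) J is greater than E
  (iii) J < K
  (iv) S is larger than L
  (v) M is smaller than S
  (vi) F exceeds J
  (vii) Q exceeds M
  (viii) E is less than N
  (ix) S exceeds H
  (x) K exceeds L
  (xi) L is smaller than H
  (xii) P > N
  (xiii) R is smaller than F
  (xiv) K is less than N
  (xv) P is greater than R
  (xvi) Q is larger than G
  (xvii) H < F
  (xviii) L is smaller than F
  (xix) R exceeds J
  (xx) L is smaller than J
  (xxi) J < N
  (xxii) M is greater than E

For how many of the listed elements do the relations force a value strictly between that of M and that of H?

1

The relations place M below H. An element lies strictly between them when it is forced above M and also forced below H.
Above M: {Q, S, F}. Below H: {L, E, G, Q}.
Intersection: {Q} — 1.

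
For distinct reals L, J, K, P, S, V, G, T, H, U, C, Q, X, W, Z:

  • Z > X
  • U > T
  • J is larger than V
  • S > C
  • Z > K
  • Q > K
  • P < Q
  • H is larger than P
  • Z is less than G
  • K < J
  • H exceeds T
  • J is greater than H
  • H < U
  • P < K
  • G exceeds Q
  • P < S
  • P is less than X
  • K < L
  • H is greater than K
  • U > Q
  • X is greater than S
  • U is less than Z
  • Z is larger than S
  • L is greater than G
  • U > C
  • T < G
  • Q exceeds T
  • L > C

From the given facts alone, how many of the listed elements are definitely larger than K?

7

The elements the relations force above K are Q, H, U, Z, G, L, J — no chain reaches any other.
That is 7.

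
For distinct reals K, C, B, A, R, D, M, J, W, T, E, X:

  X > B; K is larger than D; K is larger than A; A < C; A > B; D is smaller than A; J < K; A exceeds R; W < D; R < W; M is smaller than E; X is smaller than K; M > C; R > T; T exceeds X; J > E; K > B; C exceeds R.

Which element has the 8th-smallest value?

C

Chaining the given pairs: B < X < T < R < W < D < A < C < M < E < J < K.
Counting 8 from the smallest end gives C.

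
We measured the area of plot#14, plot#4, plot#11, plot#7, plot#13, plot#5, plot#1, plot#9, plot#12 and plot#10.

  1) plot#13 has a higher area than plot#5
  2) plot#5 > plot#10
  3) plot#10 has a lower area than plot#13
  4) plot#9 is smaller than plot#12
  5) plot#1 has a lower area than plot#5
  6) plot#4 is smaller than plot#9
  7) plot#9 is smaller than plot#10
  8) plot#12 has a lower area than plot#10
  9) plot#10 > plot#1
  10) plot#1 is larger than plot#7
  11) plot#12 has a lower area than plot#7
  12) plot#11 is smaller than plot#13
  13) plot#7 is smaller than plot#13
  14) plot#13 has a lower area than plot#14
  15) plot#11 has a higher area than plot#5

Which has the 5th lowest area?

plot#1

Chaining the given pairs: plot#4 < plot#9 < plot#12 < plot#7 < plot#1 < plot#10 < plot#5 < plot#11 < plot#13 < plot#14.
The 5th smallest is plot#1.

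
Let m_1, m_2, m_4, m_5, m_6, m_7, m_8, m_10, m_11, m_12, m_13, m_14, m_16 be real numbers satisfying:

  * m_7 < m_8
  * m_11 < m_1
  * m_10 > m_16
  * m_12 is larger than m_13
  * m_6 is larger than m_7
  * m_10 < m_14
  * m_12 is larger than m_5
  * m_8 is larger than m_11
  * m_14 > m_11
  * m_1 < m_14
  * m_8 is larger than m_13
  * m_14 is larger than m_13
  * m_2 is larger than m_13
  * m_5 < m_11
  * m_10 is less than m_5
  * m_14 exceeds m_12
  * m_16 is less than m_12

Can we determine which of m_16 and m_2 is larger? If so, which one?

undetermined

Following every chain through m_16: above m_16 we get m_10, m_5, m_12, m_11, m_1, m_8, m_14.
m_2 is not reached, and no chain runs the other way from m_2 to m_16.
So the given relations leave the order of m_16 and m_2 undetermined.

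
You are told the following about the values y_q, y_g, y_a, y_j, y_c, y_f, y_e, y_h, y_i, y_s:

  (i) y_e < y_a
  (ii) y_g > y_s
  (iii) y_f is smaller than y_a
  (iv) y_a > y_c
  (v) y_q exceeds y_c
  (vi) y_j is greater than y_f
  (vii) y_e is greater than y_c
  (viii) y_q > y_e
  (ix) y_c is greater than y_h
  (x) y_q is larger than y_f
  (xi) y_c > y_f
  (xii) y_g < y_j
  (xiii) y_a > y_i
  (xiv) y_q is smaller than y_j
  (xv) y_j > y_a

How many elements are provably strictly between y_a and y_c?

Chaining upward from y_c reaches: y_e, y_q, y_j.
Chaining downward from y_a reaches: y_h, y_f, y_e, y_i.
Strictly between y_c and y_a are those in both lists: y_e — 1 element.

1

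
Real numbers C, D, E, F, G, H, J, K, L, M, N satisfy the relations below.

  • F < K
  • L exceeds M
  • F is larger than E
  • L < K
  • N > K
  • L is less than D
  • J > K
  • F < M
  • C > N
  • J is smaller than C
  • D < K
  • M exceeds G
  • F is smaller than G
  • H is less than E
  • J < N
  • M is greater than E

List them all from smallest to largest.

H < E < F < G < M < L < D < K < J < N < C

Each adjacent pair is fixed by a given relation: H < E; E < F; F < G; G < M; M < L; L < D; D < K; K < J; J < N; N < C. Chaining them end to end gives the full order.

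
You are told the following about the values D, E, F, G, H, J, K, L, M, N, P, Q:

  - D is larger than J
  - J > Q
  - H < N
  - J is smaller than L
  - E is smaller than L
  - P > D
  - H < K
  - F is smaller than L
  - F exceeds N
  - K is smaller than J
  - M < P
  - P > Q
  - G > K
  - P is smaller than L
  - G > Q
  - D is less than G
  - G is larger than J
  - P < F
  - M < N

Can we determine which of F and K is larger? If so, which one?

F

K < J < D < P < F, by transitivity through J, D, P.
So F is larger.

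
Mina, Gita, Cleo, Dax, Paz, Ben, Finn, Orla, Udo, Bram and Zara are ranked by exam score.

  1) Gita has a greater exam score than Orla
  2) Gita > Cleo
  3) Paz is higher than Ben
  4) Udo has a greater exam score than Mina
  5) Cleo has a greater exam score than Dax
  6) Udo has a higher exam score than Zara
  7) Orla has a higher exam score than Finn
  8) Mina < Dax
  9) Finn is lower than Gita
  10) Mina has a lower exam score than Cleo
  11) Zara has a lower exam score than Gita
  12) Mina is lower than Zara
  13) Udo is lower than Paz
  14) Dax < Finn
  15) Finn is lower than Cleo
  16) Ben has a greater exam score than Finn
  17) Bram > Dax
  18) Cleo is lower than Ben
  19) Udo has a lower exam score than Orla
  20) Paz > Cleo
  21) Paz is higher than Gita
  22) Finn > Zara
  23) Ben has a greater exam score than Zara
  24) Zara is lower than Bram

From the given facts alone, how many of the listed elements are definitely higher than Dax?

Directly above Dax: Finn, Cleo, Bram.
One step further: Orla, Ben, Gita, Paz (7 so far).
Nothing else is reachable above Dax; 7 in all.

7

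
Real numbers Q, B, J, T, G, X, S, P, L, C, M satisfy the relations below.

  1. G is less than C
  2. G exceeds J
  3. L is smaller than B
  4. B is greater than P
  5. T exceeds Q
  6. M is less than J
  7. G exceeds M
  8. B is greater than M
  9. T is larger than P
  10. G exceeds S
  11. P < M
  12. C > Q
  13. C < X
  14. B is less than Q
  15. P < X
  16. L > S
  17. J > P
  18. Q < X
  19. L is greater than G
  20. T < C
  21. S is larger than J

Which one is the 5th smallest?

Piecing the relations together gives one ordering: P < M < J < S < G < L < B < Q < T < C < X.
The 5th smallest is G.

G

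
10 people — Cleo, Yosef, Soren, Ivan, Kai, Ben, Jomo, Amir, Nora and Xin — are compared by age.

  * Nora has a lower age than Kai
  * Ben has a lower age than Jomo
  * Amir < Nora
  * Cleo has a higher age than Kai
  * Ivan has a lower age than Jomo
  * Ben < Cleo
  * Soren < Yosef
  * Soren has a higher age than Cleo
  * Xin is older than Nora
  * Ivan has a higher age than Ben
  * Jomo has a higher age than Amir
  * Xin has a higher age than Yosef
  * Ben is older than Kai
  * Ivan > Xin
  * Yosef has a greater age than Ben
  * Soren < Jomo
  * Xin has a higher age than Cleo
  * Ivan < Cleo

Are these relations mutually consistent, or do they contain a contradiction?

We have Ivan < Cleo stated directly, yet also Cleo < Soren < Yosef < Xin < Ivan by chaining the others — so Cleo < Ivan. Contradiction.

inconsistent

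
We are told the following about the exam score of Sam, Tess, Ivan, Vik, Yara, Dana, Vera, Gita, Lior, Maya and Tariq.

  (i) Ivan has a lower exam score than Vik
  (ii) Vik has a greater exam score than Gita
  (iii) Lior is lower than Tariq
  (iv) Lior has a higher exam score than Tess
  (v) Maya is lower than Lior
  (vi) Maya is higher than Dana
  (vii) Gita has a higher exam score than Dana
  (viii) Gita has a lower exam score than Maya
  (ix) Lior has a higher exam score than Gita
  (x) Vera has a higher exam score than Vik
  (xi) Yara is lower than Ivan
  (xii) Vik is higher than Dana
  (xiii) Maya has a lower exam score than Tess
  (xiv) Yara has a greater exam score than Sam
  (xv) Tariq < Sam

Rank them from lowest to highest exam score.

Dana < Gita < Maya < Tess < Lior < Tariq < Sam < Yara < Ivan < Vik < Vera

Each adjacent pair is fixed by a given relation: Dana < Gita; Gita < Maya; Maya < Tess; Tess < Lior; Lior < Tariq; Tariq < Sam; Sam < Yara; Yara < Ivan; Ivan < Vik; Vik < Vera. Chaining them end to end gives the full order.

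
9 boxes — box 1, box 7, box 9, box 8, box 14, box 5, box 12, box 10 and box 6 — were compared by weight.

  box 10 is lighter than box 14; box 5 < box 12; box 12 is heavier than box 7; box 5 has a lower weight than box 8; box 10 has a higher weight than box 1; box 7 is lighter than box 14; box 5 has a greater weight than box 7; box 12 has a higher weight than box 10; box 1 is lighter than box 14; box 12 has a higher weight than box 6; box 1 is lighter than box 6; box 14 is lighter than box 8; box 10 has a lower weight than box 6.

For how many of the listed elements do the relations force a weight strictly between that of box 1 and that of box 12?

Chaining upward from box 1 reaches: box 10, box 14, box 8, box 6.
Chaining downward from box 12 reaches: box 7, box 10, box 5, box 6.
Strictly between box 1 and box 12 are those in both lists: box 10, box 6 — 2 elements.

2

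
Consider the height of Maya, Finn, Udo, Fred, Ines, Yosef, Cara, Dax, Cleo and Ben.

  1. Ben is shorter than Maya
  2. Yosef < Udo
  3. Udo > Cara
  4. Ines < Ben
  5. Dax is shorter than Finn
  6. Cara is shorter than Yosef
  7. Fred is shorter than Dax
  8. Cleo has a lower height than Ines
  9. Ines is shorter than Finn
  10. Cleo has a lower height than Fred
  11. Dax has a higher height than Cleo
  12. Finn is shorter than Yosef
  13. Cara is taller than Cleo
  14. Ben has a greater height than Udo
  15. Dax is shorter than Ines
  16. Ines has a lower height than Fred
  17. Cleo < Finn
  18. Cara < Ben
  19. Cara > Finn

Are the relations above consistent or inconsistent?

We have Dax < Ines stated directly, yet also Ines < Fred < Dax by chaining the others — so Ines < Dax. Contradiction.

inconsistent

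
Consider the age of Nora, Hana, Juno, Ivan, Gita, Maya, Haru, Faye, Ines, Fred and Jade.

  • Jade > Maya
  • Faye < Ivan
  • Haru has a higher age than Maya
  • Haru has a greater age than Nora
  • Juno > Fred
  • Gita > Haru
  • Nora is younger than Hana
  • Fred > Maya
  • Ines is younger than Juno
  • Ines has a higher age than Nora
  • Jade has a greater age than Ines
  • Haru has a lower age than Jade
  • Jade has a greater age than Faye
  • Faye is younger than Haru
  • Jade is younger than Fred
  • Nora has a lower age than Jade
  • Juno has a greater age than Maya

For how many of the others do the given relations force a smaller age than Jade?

5

The elements the relations force below Jade are Nora, Faye, Maya, Haru, Ines — no chain reaches any other.
That is 5.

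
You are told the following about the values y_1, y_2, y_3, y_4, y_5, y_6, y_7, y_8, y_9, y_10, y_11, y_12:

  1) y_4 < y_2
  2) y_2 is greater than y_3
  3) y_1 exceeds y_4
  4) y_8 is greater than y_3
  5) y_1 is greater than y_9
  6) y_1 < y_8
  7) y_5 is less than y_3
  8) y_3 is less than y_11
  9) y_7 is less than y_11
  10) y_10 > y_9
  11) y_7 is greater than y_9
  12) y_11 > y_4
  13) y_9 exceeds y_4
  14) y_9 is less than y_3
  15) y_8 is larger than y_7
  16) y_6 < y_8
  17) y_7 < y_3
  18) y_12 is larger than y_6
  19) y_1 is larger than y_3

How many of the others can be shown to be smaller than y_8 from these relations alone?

Directly below y_8: y_6, y_7, y_3, y_1.
One step further: y_4, y_9, y_5 (7 so far).
Nothing else is reachable below y_8; 7 in all.

7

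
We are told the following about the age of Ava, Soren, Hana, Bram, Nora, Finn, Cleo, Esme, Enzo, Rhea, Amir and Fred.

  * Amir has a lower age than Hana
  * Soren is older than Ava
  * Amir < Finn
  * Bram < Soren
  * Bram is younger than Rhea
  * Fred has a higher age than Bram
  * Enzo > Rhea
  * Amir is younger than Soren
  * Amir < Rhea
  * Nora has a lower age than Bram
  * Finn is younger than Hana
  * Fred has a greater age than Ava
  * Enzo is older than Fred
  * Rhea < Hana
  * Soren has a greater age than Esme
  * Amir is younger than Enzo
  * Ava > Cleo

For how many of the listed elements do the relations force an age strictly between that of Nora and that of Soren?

1

Chaining upward from Nora reaches: Bram, Rhea, Fred, Hana, Enzo.
Chaining downward from Soren reaches: Amir, Cleo, Ava, Bram, Esme.
Strictly between Nora and Soren are those in both lists: Bram — 1 element.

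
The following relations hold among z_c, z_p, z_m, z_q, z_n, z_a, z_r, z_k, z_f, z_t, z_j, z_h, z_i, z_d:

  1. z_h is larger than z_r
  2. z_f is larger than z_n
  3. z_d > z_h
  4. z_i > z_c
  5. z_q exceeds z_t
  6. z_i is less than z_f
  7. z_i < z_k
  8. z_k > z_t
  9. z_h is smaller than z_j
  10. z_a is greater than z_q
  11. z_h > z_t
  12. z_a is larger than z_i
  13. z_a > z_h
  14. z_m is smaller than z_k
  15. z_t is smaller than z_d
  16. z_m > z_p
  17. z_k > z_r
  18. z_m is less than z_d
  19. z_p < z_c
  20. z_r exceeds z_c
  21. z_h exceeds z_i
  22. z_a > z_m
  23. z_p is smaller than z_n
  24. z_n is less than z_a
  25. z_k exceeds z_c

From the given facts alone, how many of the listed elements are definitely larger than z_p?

From z_p the given relations immediately reach z_n, z_c, z_m.
From those, z_i, z_f, z_r, z_a, z_k, z_d — 9 in total.
From those, z_h — 10 in total.
From those, z_j — 11 in total.
Nothing else is reachable above z_p; 11 in all.

11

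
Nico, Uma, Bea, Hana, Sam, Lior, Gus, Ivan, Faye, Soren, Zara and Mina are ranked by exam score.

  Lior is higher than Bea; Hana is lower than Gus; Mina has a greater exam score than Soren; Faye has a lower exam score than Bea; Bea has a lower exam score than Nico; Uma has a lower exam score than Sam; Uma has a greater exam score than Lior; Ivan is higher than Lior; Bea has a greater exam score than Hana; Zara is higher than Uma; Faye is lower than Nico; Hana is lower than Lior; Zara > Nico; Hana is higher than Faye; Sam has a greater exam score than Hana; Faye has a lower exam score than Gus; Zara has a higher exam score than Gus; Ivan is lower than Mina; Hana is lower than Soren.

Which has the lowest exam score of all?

Chaining upward from Faye: directly above it, Hana, Bea, Nico, Gus; then Lior, Soren, Sam, Zara; then Ivan, Mina, Uma.
That covers every other element, and nothing is given below Faye, so Faye is the lowest exam score.

Faye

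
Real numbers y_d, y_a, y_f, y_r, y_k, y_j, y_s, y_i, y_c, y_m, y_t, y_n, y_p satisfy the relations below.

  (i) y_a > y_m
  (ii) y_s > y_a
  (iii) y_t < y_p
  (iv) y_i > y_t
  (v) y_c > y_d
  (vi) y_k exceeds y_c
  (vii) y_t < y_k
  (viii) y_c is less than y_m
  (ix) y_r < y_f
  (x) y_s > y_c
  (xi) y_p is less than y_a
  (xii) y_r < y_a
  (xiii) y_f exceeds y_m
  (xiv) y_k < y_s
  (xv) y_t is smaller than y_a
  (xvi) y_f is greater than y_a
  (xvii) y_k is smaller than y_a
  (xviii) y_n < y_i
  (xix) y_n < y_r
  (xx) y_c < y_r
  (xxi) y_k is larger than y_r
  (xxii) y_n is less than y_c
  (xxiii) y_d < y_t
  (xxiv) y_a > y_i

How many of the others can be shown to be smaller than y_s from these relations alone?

10

From y_s the given relations immediately reach y_c, y_k, y_a.
From those, y_d, y_n, y_t, y_i, y_r, y_p, y_m — 10 in total.
Nothing else is reachable below y_s; 10 in all.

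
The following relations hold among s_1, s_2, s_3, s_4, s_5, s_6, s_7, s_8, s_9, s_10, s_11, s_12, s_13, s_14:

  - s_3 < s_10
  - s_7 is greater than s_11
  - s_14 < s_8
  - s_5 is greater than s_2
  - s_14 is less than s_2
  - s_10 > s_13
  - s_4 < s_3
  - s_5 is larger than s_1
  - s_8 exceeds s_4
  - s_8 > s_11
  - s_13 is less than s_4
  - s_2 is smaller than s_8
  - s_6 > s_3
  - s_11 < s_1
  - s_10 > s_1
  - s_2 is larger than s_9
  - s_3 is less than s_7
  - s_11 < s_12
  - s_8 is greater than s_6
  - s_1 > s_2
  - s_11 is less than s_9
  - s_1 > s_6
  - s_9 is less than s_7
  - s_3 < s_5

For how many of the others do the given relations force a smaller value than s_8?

8

The elements the relations force below s_8 are s_13, s_4, s_3, s_6, s_11, s_9, s_14, s_2 — no chain reaches any other.
That is 8.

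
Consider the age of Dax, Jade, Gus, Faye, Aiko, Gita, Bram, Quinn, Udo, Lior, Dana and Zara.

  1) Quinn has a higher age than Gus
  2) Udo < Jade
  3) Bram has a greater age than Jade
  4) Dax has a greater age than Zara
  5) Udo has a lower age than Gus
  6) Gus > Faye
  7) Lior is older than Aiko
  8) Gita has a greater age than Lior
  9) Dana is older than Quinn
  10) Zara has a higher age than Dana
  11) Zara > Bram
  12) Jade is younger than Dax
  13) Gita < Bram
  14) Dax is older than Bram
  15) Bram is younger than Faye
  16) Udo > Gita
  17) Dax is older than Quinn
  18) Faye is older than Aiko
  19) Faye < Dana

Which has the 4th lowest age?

Chaining the given pairs: Aiko < Lior < Gita < Udo < Jade < Bram < Faye < Gus < Quinn < Dana < Zara < Dax.
The 4th smallest is Udo.

Udo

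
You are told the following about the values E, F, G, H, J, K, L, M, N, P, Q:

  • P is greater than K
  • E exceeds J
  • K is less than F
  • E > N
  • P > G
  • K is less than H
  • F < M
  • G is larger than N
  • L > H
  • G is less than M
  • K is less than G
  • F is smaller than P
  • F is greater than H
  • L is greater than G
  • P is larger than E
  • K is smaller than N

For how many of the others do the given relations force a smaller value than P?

7

Directly below P: K, G, E, F.
One step further: J, N, H (7 so far).
Nothing else is reachable below P; 7 in all.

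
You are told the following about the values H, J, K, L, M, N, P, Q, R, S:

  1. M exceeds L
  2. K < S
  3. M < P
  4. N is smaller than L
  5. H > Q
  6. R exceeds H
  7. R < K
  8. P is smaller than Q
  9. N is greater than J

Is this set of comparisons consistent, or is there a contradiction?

The single ordering J < N < L < M < P < Q < H < R < K < S satisfies every listed relation, so no contradiction arises.

consistent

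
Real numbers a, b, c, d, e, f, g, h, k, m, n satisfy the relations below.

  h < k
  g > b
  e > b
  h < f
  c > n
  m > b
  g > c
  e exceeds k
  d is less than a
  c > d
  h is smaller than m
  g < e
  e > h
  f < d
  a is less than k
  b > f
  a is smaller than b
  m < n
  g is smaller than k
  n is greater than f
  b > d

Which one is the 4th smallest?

Piecing the relations together gives one ordering: h < f < d < a < b < m < n < c < g < k < e.
The 4th smallest is a.

a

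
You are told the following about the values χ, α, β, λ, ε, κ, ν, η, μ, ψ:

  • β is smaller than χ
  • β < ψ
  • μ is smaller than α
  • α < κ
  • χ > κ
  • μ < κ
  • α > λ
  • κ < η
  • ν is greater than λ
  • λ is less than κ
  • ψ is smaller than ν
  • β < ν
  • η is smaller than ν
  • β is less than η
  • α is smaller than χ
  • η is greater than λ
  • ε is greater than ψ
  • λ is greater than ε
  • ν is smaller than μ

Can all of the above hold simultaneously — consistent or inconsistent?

inconsistent

Chaining the given relations yields η < ν < μ < α < κ, so η < κ. But one relation states κ < η. These cannot both hold.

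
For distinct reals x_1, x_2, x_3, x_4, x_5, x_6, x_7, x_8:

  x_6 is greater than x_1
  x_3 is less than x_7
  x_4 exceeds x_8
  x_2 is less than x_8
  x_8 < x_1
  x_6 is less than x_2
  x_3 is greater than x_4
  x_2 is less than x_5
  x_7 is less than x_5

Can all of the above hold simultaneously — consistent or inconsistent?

inconsistent

Chaining the given relations yields x_1 < x_6 < x_2 < x_8, so x_1 < x_8. But one relation states x_8 < x_1. These cannot both hold.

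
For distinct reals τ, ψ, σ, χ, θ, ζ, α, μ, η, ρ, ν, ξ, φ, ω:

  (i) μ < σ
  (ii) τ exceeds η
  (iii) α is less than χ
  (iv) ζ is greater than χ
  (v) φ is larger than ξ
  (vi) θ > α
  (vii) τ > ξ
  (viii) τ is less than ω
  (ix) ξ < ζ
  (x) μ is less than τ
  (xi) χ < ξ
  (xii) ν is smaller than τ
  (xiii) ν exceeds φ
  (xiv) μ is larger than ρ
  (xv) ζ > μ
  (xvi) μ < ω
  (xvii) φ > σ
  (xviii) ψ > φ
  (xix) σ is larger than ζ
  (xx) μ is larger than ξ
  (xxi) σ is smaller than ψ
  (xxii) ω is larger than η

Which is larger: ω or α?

α < χ < ξ < μ < ζ < σ < φ < ν < τ < ω, by transitivity through χ, ξ, μ, ζ, σ, φ, ν, τ.
So α < ω; ω is the larger of the two.

ω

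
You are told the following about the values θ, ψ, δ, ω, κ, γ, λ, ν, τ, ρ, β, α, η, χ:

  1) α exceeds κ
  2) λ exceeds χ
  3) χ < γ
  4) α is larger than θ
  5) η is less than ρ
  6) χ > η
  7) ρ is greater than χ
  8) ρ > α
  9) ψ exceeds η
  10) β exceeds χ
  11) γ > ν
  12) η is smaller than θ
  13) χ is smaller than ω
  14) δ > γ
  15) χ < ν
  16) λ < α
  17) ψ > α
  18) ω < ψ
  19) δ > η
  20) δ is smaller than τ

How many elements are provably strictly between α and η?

3

The relations place η below α. An element lies strictly between them when it is forced above η and also forced below α.
Above η: {χ, λ, ν, ω, θ, γ, ψ, ρ, δ, τ, β}. Below α: {χ, λ, κ, θ}.
Intersection: {χ, λ, θ} — 3.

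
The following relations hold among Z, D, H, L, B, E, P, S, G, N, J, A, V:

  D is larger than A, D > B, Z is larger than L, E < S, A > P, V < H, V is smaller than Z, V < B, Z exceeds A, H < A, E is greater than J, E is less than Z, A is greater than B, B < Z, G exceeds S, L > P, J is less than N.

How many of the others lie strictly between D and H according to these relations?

1

The relations place H below D. An element lies strictly between them when it is forced above H and also forced below D.
Above H: {A, Z}. Below D: {V, B, P, A}.
Intersection: {A} — 1.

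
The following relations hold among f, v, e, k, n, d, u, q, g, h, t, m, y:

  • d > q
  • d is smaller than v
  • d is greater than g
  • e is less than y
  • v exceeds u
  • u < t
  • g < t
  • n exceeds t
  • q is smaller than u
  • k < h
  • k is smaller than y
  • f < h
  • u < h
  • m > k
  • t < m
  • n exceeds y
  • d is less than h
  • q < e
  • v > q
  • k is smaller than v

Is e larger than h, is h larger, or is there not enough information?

undetermined

Following every chain through e: above e we get y, n; below e we get q.
h is not reached, and no chain runs the other way from h to e.
So the given relations leave the order of e and h undetermined.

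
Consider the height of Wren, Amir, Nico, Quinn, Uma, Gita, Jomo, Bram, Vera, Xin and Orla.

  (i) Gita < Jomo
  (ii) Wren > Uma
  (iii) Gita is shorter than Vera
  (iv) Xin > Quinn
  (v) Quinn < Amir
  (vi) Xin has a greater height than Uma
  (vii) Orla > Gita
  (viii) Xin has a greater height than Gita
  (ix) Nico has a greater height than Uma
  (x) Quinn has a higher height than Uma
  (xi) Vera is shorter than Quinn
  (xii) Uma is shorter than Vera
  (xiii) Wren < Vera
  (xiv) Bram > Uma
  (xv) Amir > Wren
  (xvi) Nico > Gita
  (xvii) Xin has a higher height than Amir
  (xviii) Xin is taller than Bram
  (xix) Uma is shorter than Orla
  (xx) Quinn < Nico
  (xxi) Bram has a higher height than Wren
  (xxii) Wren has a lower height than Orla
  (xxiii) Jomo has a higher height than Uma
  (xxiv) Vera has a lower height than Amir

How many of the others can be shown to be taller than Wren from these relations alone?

7

The elements the relations force above Wren are Vera, Orla, Quinn, Amir, Nico, Bram, Xin — no chain reaches any other.
That is 7.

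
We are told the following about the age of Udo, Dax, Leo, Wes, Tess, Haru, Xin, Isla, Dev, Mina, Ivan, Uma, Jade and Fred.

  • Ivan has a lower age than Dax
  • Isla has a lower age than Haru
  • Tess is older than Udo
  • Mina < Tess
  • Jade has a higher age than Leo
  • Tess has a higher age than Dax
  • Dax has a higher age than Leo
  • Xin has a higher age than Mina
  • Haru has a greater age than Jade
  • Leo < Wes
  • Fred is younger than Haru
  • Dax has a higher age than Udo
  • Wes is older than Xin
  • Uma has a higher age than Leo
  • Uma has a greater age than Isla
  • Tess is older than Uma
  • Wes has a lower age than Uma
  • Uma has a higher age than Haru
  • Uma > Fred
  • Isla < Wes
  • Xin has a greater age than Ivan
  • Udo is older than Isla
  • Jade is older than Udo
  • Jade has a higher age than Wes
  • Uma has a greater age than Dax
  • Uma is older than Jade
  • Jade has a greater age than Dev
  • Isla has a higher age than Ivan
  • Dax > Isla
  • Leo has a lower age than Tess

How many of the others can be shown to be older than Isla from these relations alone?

7

Directly above Isla: Wes, Udo, Dax, Haru, Uma.
One step further: Jade, Tess (7 so far).
Nothing else is reachable above Isla; 7 in all.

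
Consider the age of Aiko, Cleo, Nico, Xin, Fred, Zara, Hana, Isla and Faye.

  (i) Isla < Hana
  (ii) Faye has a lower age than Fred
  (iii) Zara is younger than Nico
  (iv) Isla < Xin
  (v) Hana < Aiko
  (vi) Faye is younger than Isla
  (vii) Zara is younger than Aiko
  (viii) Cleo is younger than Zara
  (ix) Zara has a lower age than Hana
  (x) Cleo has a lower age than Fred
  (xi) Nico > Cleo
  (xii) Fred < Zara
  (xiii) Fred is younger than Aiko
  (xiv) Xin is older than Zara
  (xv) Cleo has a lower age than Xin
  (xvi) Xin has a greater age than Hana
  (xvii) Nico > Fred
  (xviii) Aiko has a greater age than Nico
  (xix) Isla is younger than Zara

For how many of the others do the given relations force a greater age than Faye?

Directly above Faye: Fred, Isla.
One step further: Zara, Hana, Nico, Aiko, Xin (7 so far).
Nothing else is reachable above Faye; 7 in all.

7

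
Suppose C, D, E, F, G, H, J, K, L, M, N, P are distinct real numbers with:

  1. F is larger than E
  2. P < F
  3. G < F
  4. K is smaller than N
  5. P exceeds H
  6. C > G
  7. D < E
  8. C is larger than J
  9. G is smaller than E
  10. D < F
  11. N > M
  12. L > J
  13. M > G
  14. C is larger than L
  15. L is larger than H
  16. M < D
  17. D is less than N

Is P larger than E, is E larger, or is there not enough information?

undetermined

Following every chain through P: above P we get F; below P we get H.
E is not reached, and no chain runs the other way from E to P.
So the given relations leave the order of P and E undetermined.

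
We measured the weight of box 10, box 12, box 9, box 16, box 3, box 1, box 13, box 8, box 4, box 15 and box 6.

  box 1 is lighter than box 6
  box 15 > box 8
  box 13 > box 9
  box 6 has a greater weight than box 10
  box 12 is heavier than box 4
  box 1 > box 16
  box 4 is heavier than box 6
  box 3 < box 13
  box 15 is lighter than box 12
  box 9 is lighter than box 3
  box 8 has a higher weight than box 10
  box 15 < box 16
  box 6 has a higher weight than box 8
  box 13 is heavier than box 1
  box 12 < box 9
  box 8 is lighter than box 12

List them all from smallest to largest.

box 10 < box 8 < box 15 < box 16 < box 1 < box 6 < box 4 < box 12 < box 9 < box 3 < box 13

The consecutive links are each given: box 10 < box 8; box 8 < box 15; box 15 < box 16; box 16 < box 1; box 1 < box 6; box 6 < box 4; box 4 < box 12; box 12 < box 9; box 9 < box 3; box 3 < box 13.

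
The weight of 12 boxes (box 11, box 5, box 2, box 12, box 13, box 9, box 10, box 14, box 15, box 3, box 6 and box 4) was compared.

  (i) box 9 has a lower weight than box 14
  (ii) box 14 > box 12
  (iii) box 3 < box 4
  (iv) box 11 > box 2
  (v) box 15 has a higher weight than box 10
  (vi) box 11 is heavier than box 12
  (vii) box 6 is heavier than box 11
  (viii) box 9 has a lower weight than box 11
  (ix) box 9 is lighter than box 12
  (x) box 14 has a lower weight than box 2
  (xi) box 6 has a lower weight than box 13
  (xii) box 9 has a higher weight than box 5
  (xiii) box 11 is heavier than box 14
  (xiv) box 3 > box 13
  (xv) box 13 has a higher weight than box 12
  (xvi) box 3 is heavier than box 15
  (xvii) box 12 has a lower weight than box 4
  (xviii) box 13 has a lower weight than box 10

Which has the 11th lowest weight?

box 3

The consecutive relations fix a unique order: box 5 < box 9 < box 12 < box 14 < box 2 < box 11 < box 6 < box 13 < box 10 < box 15 < box 3 < box 4.
The 11th smallest is box 3.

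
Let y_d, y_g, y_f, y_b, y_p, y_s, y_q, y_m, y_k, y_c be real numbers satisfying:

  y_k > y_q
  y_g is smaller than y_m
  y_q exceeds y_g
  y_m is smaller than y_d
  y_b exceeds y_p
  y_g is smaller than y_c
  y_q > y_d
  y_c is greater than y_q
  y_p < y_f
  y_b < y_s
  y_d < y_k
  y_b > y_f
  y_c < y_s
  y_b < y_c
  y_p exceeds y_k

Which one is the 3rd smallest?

y_d

The consecutive relations fix a unique order: y_g < y_m < y_d < y_q < y_k < y_p < y_f < y_b < y_c < y_s.
Counting 3 from the smallest end gives y_d.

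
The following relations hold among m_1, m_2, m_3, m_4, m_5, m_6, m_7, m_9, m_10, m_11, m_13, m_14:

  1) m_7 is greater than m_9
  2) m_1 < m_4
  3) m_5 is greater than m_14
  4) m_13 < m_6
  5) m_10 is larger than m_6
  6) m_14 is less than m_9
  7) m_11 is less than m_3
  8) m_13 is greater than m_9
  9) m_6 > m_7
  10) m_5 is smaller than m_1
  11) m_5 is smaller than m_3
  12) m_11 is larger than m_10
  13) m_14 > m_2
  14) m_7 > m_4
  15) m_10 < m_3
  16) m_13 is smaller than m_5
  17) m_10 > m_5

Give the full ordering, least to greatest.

m_2 < m_14 < m_9 < m_13 < m_5 < m_1 < m_4 < m_7 < m_6 < m_10 < m_11 < m_3

Each adjacent pair is fixed by a given relation: m_2 < m_14; m_14 < m_9; m_9 < m_13; m_13 < m_5; m_5 < m_1; m_1 < m_4; m_4 < m_7; m_7 < m_6; m_6 < m_10; m_10 < m_11; m_11 < m_3. Chaining them end to end gives the full order.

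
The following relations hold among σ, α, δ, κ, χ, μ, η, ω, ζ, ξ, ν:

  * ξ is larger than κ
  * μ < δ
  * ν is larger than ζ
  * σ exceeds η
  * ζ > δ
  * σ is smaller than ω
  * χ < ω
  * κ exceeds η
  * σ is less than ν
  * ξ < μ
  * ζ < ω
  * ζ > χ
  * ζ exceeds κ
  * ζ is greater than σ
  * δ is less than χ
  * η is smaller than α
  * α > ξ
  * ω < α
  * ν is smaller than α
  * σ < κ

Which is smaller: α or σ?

σ

Chaining the given relations: σ < κ < ξ < μ < δ < χ < ζ < ν < α.
So σ < α; σ is the smaller of the two.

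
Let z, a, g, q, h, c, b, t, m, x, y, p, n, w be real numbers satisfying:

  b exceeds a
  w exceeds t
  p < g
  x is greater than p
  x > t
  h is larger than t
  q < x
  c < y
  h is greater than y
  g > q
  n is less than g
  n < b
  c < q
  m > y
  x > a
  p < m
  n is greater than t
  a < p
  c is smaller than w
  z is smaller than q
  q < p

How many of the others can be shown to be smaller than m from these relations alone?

6

Directly below m: p, y.
One step further: c, q, a (5 so far).
One step further: z (6 so far).
No other element is forced below m by the given relations, so the count is 6.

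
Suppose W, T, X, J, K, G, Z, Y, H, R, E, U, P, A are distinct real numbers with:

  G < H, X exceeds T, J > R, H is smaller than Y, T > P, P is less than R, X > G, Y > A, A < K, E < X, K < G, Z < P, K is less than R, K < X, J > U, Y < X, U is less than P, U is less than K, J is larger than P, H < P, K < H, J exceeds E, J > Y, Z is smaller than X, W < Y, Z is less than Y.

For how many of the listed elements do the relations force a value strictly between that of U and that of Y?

The relations place U below Y. An element lies strictly between them when it is forced above U and also forced below Y.
Above U: {K, G, H, P, T, X, R, J}. Below Y: {W, Z, A, K, G, H}.
Intersection: {K, G, H} — 3.

3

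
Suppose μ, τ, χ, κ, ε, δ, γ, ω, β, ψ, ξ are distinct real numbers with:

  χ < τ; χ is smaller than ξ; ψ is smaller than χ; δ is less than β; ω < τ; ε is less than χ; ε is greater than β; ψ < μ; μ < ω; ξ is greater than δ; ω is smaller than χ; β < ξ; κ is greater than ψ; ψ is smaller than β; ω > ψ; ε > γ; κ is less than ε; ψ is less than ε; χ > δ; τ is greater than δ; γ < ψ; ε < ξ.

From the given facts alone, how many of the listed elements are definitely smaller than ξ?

The elements the relations force below ξ are γ, ψ, μ, δ, ω, β, κ, ε, χ — no chain reaches any other.
That is 9.

9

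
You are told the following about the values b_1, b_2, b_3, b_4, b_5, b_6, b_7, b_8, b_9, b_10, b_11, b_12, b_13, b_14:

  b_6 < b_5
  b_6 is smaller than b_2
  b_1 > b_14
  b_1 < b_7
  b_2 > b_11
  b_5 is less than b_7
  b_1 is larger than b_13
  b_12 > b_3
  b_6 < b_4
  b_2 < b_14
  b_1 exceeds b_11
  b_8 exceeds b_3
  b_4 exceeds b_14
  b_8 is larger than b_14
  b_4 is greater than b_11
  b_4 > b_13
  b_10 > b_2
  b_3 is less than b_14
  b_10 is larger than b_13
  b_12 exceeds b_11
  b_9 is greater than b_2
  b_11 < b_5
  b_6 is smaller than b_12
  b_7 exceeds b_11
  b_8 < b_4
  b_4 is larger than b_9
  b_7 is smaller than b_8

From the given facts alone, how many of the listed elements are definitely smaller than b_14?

Directly below b_14: b_3, b_2.
One step further: b_6, b_11 (4 so far).
No other element is forced below b_14 by the given relations, so the count is 4.

4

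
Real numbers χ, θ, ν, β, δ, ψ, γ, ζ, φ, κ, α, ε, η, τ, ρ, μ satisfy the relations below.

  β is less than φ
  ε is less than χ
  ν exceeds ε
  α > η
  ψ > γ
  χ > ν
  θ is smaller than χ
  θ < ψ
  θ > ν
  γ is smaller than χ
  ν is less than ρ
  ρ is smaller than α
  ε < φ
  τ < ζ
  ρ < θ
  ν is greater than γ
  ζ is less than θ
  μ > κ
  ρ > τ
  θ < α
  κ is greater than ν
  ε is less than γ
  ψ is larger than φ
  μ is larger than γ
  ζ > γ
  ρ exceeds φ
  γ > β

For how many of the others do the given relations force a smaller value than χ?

The elements the relations force below χ are ε, β, γ, τ, φ, ν, ζ, ρ, θ — no chain reaches any other.
That is 9.

9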